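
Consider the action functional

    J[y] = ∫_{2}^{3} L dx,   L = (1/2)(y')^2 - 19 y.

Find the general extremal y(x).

The Lagrangian is L = (1/2)(y')^2 - 19 y.
∂L/∂y = -19.
∂L/∂y' = y'.
The Euler-Lagrange equation d/dx(∂L/∂y') − ∂L/∂y = 0 becomes:
    y'' + 19 = 0
General solution: y(x) = -(19/2) x^2 + A x + B, where A and B are arbitrary constants fixed by the endpoint conditions.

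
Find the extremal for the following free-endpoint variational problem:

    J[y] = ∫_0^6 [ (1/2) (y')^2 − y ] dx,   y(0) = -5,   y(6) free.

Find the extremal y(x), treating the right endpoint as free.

The Lagrangian L = (1/2) (y')^2 − y gives
    ∂L/∂y = −1,   ∂L/∂y' = y'.
Euler-Lagrange: d/dx(y') − (−1) = 0, i.e. y'' + 1 = 0, so
    y(x) = −(1/2) x^2 + C1 x + C2.
Fixed left endpoint y(0) = -5 ⇒ C2 = -5.
The right endpoint x = 6 is free, so the natural (transversality) condition is ∂L/∂y' |_{x=6} = 0, i.e. y'(6) = 0.
Compute y'(x) = −1 x + C1, so y'(6) = −6 + C1 = 0 ⇒ C1 = 6.
Therefore the extremal is
    y(x) = −x^2/2 + 6 x − 5.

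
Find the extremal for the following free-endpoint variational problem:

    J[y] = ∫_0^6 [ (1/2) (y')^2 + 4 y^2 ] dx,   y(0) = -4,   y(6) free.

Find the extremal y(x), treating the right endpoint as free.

The Lagrangian L = (1/2) (y')^2 + 4 y^2 gives
    ∂L/∂y = 8 y,   ∂L/∂y' = y'.
Euler-Lagrange: y'' − 8 y = 0.
With k = sqrt(8), the general solution is
    y(x) = A cosh(sqrt(8) x) + B sinh(sqrt(8) x).
Fixed left endpoint y(0) = -4 ⇒ A = -4.
The right endpoint x = 6 is free, so the natural (transversality) condition is ∂L/∂y' |_{x=6} = 0, i.e. y'(6) = 0.
Compute y'(x) = A k sinh(k x) + B k cosh(k x), so
    y'(6) = A k sinh(k·6) + B k cosh(k·6) = 0
    ⇒ B = −A tanh(k·6) = 4 tanh(sqrt(8)·6).
Therefore the extremal is
    y(x) = −4 cosh(sqrt(8) x) + 4 tanh(sqrt(8)·6) sinh(sqrt(8) x).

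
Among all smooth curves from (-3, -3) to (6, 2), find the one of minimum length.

Arc-length functional: J[y] = ∫ sqrt(1 + (y')^2) dx.
Lagrangian L = sqrt(1 + (y')^2) has no explicit y dependence, so ∂L/∂y = 0 and the Euler-Lagrange equation gives
    d/dx( y' / sqrt(1 + (y')^2) ) = 0  ⇒  y' / sqrt(1 + (y')^2) = const.
Hence y' is constant, so y(x) is affine.
Fitting the endpoints (-3, -3) and (6, 2):
    slope m = (2 − (-3)) / (6 − (-3)) = 5/9,
    intercept c = (-3) − m·(-3) = -4/3.
Extremal: y(x) = (5/9) x - 4/3.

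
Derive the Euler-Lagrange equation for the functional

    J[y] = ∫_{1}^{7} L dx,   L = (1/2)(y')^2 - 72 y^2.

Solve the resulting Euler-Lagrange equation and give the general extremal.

The Lagrangian is L = (1/2)(y')^2 - 72 y^2.
∂L/∂y = -144y.
∂L/∂y' = y'.
The Euler-Lagrange equation d/dx(∂L/∂y') − ∂L/∂y = 0 becomes:
    y'' + 144 y = 0
General solution: y(x) = A sin(12x) + B cos(12x), where A and B are arbitrary constants fixed by the endpoint conditions.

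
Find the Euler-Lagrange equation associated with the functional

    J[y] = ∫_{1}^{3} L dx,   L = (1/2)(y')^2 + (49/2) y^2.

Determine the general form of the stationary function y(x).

The Lagrangian is L = (1/2)(y')^2 + (49/2) y^2.
∂L/∂y = 49y.
∂L/∂y' = y'.
The Euler-Lagrange equation d/dx(∂L/∂y') − ∂L/∂y = 0 becomes:
    y'' - 49 y = 0
General solution: y(x) = A e^(7x) + B e^(-7x), where A and B are arbitrary constants fixed by the endpoint conditions.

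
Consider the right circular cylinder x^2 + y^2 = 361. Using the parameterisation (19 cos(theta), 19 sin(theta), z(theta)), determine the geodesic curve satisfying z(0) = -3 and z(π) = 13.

Parameterise the cylinder of radius R = 19 as
    r(θ) = (19 cos θ, 19 sin θ, z(θ)).
The arc-length element is
    ds = sqrt(361 + (dz/dθ)^2) dθ,
so the Lagrangian is L = sqrt(361 + z'^2).
L depends on z' only, not on z or θ, so ∂L/∂z = 0 and
    ∂L/∂z' = z' / sqrt(361 + z'^2).
The Euler-Lagrange equation gives
    d/dθ( z' / sqrt(361 + z'^2) ) = 0,
so z' is constant. Integrating once:
    z(θ) = a θ + b,
a helix on the cylinder (a straight line when the cylinder is unrolled). The constants a, b are determined by the endpoint conditions.
With endpoint conditions z(0) = -3 and z(π) = 13: from z(0) = b we get b = -3, and a·π + -3 = 13 gives a = 16/π, so
    z(θ) = (16/π) θ − 3.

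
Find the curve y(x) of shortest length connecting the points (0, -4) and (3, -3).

Arc-length functional: J[y] = ∫ sqrt(1 + (y')^2) dx.
Lagrangian L = sqrt(1 + (y')^2) has no explicit y dependence, so ∂L/∂y = 0 and the Euler-Lagrange equation gives
    d/dx( y' / sqrt(1 + (y')^2) ) = 0  ⇒  y' / sqrt(1 + (y')^2) = const.
Hence y' is constant, so y(x) is affine.
Fitting the endpoints (0, -4) and (3, -3):
    slope m = ((-3) − (-4)) / (3 − 0) = 1/3,
    intercept c = (-4) − m·0 = -4.
Extremal: y(x) = (1/3) x - 4.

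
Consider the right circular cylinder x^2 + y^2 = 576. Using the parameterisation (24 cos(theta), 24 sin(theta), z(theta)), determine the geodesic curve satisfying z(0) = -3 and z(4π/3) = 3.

Parameterise the cylinder of radius R = 24 as
    r(θ) = (24 cos θ, 24 sin θ, z(θ)).
The arc-length element is
    ds = sqrt(576 + (dz/dθ)^2) dθ,
so the Lagrangian is L = sqrt(576 + z'^2).
L depends on z' only, not on z or θ, so ∂L/∂z = 0 and
    ∂L/∂z' = z' / sqrt(576 + z'^2).
The Euler-Lagrange equation gives
    d/dθ( z' / sqrt(576 + z'^2) ) = 0,
so z' is constant. Integrating once:
    z(θ) = a θ + b,
a helix on the cylinder (a straight line when the cylinder is unrolled). The constants a, b are determined by the endpoint conditions.
With endpoint conditions z(0) = -3 and z(4π/3) = 3: from z(0) = b we get b = -3, and a·4π/3 + -3 = 3 gives a = 9/(2π), so
    z(θ) = (9/(2π)) θ − 3.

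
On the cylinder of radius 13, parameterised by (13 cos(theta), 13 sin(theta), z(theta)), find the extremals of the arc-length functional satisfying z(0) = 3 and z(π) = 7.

Parameterise the cylinder of radius R = 13 as
    r(θ) = (13 cos θ, 13 sin θ, z(θ)).
The arc-length element is
    ds = sqrt(169 + (dz/dθ)^2) dθ,
so the Lagrangian is L = sqrt(169 + z'^2).
L depends on z' only, not on z or θ, so ∂L/∂z = 0 and
    ∂L/∂z' = z' / sqrt(169 + z'^2).
The Euler-Lagrange equation gives
    d/dθ( z' / sqrt(169 + z'^2) ) = 0,
so z' is constant. Integrating once:
    z(θ) = a θ + b,
a helix on the cylinder (a straight line when the cylinder is unrolled). The constants a, b are determined by the endpoint conditions.
With endpoint conditions z(0) = 3 and z(π) = 7: from z(0) = b we get b = 3, and a·π + 3 = 7 gives a = 4/π, so
    z(θ) = (4/π) θ + 3.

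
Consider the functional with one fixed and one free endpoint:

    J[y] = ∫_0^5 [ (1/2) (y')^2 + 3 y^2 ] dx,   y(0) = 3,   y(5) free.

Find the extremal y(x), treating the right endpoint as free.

The Lagrangian L = (1/2) (y')^2 + 3 y^2 gives
    ∂L/∂y = 6 y,   ∂L/∂y' = y'.
Euler-Lagrange: y'' − 6 y = 0.
With k = sqrt(6), the general solution is
    y(x) = A cosh(sqrt(6) x) + B sinh(sqrt(6) x).
Fixed left endpoint y(0) = 3 ⇒ A = 3.
The right endpoint x = 5 is free, so the natural (transversality) condition is ∂L/∂y' |_{x=5} = 0, i.e. y'(5) = 0.
Compute y'(x) = A k sinh(k x) + B k cosh(k x), so
    y'(5) = A k sinh(k·5) + B k cosh(k·5) = 0
    ⇒ B = −A tanh(k·5) = − 3 tanh(sqrt(6)·5).
Therefore the extremal is
    y(x) = 3 cosh(sqrt(6) x) − 3 tanh(sqrt(6)·5) sinh(sqrt(6) x).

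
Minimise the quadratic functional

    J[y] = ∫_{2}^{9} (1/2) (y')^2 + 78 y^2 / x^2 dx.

The Lagrangian is L = (1/2) (y')^2 + 78 y^2 / x^2.
Compute ∂L/∂y = 156y/x^2, ∂L/∂y' = y'.
The Euler-Lagrange equation d/dx(∂L/∂y') − ∂L/∂y = 0 reduces to
    y'' − 156/x^2 · y = 0  (x > 0).
Its general solution is
    y(x) = A x^13 + B x^(-12),
with A, B fixed by the endpoint conditions.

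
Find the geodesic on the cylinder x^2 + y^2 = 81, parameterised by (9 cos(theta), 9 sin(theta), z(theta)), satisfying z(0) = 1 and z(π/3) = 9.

Parameterise the cylinder of radius R = 9 as
    r(θ) = (9 cos θ, 9 sin θ, z(θ)).
The arc-length element is
    ds = sqrt(81 + (dz/dθ)^2) dθ,
so the Lagrangian is L = sqrt(81 + z'^2).
L depends on z' only, not on z or θ, so ∂L/∂z = 0 and
    ∂L/∂z' = z' / sqrt(81 + z'^2).
The Euler-Lagrange equation gives
    d/dθ( z' / sqrt(81 + z'^2) ) = 0,
so z' is constant. Integrating once:
    z(θ) = a θ + b,
a helix on the cylinder (a straight line when the cylinder is unrolled). The constants a, b are determined by the endpoint conditions.
With endpoint conditions z(0) = 1 and z(π/3) = 9: from z(0) = b we get b = 1, and a·π/3 + 1 = 9 gives a = 24/π, so
    z(θ) = (24/π) θ + 1.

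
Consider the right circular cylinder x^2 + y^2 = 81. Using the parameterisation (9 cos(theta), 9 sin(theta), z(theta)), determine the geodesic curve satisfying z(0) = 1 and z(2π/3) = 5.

Parameterise the cylinder of radius R = 9 as
    r(θ) = (9 cos θ, 9 sin θ, z(θ)).
The arc-length element is
    ds = sqrt(81 + (dz/dθ)^2) dθ,
so the Lagrangian is L = sqrt(81 + z'^2).
L depends on z' only, not on z or θ, so ∂L/∂z = 0 and
    ∂L/∂z' = z' / sqrt(81 + z'^2).
The Euler-Lagrange equation gives
    d/dθ( z' / sqrt(81 + z'^2) ) = 0,
so z' is constant. Integrating once:
    z(θ) = a θ + b,
a helix on the cylinder (a straight line when the cylinder is unrolled). The constants a, b are determined by the endpoint conditions.
With endpoint conditions z(0) = 1 and z(2π/3) = 5: from z(0) = b we get b = 1, and a·2π/3 + 1 = 5 gives a = 6/π, so
    z(θ) = (6/π) θ + 1.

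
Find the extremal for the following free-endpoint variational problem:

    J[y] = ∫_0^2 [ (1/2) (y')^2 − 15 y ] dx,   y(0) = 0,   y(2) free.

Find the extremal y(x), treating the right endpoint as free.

The Lagrangian L = (1/2) (y')^2 − 15 y gives
    ∂L/∂y = −15,   ∂L/∂y' = y'.
Euler-Lagrange: d/dx(y') − (−15) = 0, i.e. y'' + 15 = 0, so
    y(x) = −(15/2) x^2 + C1 x + C2.
Fixed left endpoint y(0) = 0 ⇒ C2 = 0.
The right endpoint x = 2 is free, so the natural (transversality) condition is ∂L/∂y' |_{x=2} = 0, i.e. y'(2) = 0.
Compute y'(x) = −15 x + C1, so y'(2) = −30 + C1 = 0 ⇒ C1 = 30.
Therefore the extremal is
    y(x) = −(15/2) x^2 + 30 x.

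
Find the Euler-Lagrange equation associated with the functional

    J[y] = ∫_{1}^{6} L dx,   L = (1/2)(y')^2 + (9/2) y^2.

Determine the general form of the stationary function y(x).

The Lagrangian is L = (1/2)(y')^2 + (9/2) y^2.
∂L/∂y = 9y.
∂L/∂y' = y'.
The Euler-Lagrange equation d/dx(∂L/∂y') − ∂L/∂y = 0 becomes:
    y'' - 9 y = 0
General solution: y(x) = A e^(3x) + B e^(-3x), where A and B are arbitrary constants fixed by the endpoint conditions.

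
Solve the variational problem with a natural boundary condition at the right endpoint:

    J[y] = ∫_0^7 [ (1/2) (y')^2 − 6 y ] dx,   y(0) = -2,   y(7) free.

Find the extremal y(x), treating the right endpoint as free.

The Lagrangian L = (1/2) (y')^2 − 6 y gives
    ∂L/∂y = −6,   ∂L/∂y' = y'.
Euler-Lagrange: d/dx(y') − (−6) = 0, i.e. y'' + 6 = 0, so
    y(x) = −(6/2) x^2 + C1 x + C2.
Fixed left endpoint y(0) = -2 ⇒ C2 = -2.
The right endpoint x = 7 is free, so the natural (transversality) condition is ∂L/∂y' |_{x=7} = 0, i.e. y'(7) = 0.
Compute y'(x) = −6 x + C1, so y'(7) = −42 + C1 = 0 ⇒ C1 = 42.
Therefore the extremal is
    y(x) = −3 x^2 + 42 x − 2.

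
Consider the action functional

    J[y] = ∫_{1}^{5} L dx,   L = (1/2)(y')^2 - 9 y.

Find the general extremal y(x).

The Lagrangian is L = (1/2)(y')^2 - 9 y.
∂L/∂y = -9.
∂L/∂y' = y'.
The Euler-Lagrange equation d/dx(∂L/∂y') − ∂L/∂y = 0 becomes:
    y'' + 9 = 0
General solution: y(x) = -(9/2) x^2 + A x + B, where A and B are arbitrary constants fixed by the endpoint conditions.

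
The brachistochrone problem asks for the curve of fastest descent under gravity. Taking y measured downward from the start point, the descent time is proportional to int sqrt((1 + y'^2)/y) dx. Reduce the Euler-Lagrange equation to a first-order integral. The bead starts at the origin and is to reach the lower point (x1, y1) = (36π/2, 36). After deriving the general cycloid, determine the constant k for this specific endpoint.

The Lagrangian L = sqrt((1 + y'^2) / y) has no explicit x dependence, so the Beltrami identity applies:
    L − y' ∂L/∂y' = C.
Compute ∂L/∂y' = y' / sqrt(y (1 + y'^2)).
Substitute:
    sqrt((1 + y'^2)/y) − y'·y' / sqrt(y (1 + y'^2))
    = (1 + y'^2) / sqrt(y (1 + y'^2)) − y'^2 / sqrt(y (1 + y'^2))
    = 1 / sqrt(y (1 + y'^2)) = C.
Squaring and rearranging gives the first integral
    y (1 + y'^2) = 1/C^2 =: k   (constant).
Solving this first-order ODE by the substitution
    y = (k/2)(1 − cos θ)
yields the cycloid parameterisation
    x(θ) = (k/2)(θ − sin θ),   y(θ) = (k/2)(1 − cos θ).
The constant k is fixed by the endpoint condition.
Now fit the given lower endpoint (x1, y1) = (36π/2, 36). At the bottom of the first arch (θ = π), the parametric equations give
    y(π) = (k/2)(1 − cos π) = k,
    x(π) = (k/2)(π − sin π) = kπ/2.
Matching y(π) = 36 gives k = 36, consistent with x(π) = 36π/2. Therefore the specific cycloid is
    x(θ) = (36/2)(θ − sin θ),   y(θ) = (36/2)(1 − cos θ).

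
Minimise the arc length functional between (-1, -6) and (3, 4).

Arc-length functional: J[y] = ∫ sqrt(1 + (y')^2) dx.
Lagrangian L = sqrt(1 + (y')^2) has no explicit y dependence, so ∂L/∂y = 0 and the Euler-Lagrange equation gives
    d/dx( y' / sqrt(1 + (y')^2) ) = 0  ⇒  y' / sqrt(1 + (y')^2) = const.
Hence y' is constant, so y(x) is affine.
Fitting the endpoints (-1, -6) and (3, 4):
    slope m = (4 − (-6)) / (3 − (-1)) = 5/2,
    intercept c = (-6) − m·(-1) = -7/2.
Extremal: y(x) = (5/2) x - 7/2.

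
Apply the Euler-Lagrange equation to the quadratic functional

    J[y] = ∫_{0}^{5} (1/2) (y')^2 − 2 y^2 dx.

The Lagrangian is L = (1/2) (y')^2 − 2 y^2.
Compute ∂L/∂y = -4y, ∂L/∂y' = y'.
The Euler-Lagrange equation d/dx(∂L/∂y') − ∂L/∂y = 0 reduces to
    y'' + 4 y = 0.
Its general solution is
    y(x) = A sin(2x) + B cos(2x),
with A, B fixed by the endpoint conditions.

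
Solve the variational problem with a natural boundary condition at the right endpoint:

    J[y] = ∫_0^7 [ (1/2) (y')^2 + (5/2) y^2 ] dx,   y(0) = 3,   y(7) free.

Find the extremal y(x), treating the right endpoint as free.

The Lagrangian L = (1/2) (y')^2 + (5/2) y^2 gives
    ∂L/∂y = 5 y,   ∂L/∂y' = y'.
Euler-Lagrange: y'' − 5 y = 0.
With k = sqrt(5), the general solution is
    y(x) = A cosh(sqrt(5) x) + B sinh(sqrt(5) x).
Fixed left endpoint y(0) = 3 ⇒ A = 3.
The right endpoint x = 7 is free, so the natural (transversality) condition is ∂L/∂y' |_{x=7} = 0, i.e. y'(7) = 0.
Compute y'(x) = A k sinh(k x) + B k cosh(k x), so
    y'(7) = A k sinh(k·7) + B k cosh(k·7) = 0
    ⇒ B = −A tanh(k·7) = − 3 tanh(sqrt(5)·7).
Therefore the extremal is
    y(x) = 3 cosh(sqrt(5) x) − 3 tanh(sqrt(5)·7) sinh(sqrt(5) x).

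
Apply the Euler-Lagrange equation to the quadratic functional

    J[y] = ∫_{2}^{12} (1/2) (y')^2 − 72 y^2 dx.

The Lagrangian is L = (1/2) (y')^2 − 72 y^2.
Compute ∂L/∂y = -144y, ∂L/∂y' = y'.
The Euler-Lagrange equation d/dx(∂L/∂y') − ∂L/∂y = 0 reduces to
    y'' + 144 y = 0.
Its general solution is
    y(x) = A sin(12x) + B cos(12x),
with A, B fixed by the endpoint conditions.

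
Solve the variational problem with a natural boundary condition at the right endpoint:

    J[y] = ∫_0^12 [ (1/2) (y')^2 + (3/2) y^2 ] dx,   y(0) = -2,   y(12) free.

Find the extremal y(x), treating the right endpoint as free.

The Lagrangian L = (1/2) (y')^2 + (3/2) y^2 gives
    ∂L/∂y = 3 y,   ∂L/∂y' = y'.
Euler-Lagrange: y'' − 3 y = 0.
With k = sqrt(3), the general solution is
    y(x) = A cosh(sqrt(3) x) + B sinh(sqrt(3) x).
Fixed left endpoint y(0) = -2 ⇒ A = -2.
The right endpoint x = 12 is free, so the natural (transversality) condition is ∂L/∂y' |_{x=12} = 0, i.e. y'(12) = 0.
Compute y'(x) = A k sinh(k x) + B k cosh(k x), so
    y'(12) = A k sinh(k·12) + B k cosh(k·12) = 0
    ⇒ B = −A tanh(k·12) = 2 tanh(sqrt(3)·12).
Therefore the extremal is
    y(x) = −2 cosh(sqrt(3) x) + 2 tanh(sqrt(3)·12) sinh(sqrt(3) x).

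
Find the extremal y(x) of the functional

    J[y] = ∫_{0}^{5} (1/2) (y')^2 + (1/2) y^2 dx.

The Lagrangian is L = (1/2) (y')^2 + (1/2) y^2.
Compute ∂L/∂y = y, ∂L/∂y' = y'.
The Euler-Lagrange equation d/dx(∂L/∂y') − ∂L/∂y = 0 reduces to
    y'' − y = 0.
Its general solution is
    y(x) = A e^x + B e^(−x),
with A, B fixed by the endpoint conditions.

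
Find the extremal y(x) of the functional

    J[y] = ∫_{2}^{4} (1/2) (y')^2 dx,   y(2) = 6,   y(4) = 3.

The Lagrangian is L = (1/2) (y')^2.
Compute ∂L/∂y = 0, ∂L/∂y' = y'.
The Euler-Lagrange equation d/dx(∂L/∂y') − ∂L/∂y = 0 reduces to
    y'' = 0.
Its general solution is
    y(x) = A x + B,
with A, B fixed by the endpoint conditions.
Applying the endpoint conditions y(2) = 6 and y(4) = 3: solve A·2 + B = 6 and A·4 + B = 3. Subtracting gives A(4 − 2) = 3 − 6, so A = -3/2, and B = 6 − A·2 = 9. Therefore
    y(x) = (-3/2) x + 9.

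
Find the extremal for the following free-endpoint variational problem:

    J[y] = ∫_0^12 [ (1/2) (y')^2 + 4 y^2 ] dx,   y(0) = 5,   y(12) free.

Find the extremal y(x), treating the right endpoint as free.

The Lagrangian L = (1/2) (y')^2 + 4 y^2 gives
    ∂L/∂y = 8 y,   ∂L/∂y' = y'.
Euler-Lagrange: y'' − 8 y = 0.
With k = sqrt(8), the general solution is
    y(x) = A cosh(sqrt(8) x) + B sinh(sqrt(8) x).
Fixed left endpoint y(0) = 5 ⇒ A = 5.
The right endpoint x = 12 is free, so the natural (transversality) condition is ∂L/∂y' |_{x=12} = 0, i.e. y'(12) = 0.
Compute y'(x) = A k sinh(k x) + B k cosh(k x), so
    y'(12) = A k sinh(k·12) + B k cosh(k·12) = 0
    ⇒ B = −A tanh(k·12) = − 5 tanh(sqrt(8)·12).
Therefore the extremal is
    y(x) = 5 cosh(sqrt(8) x) − 5 tanh(sqrt(8)·12) sinh(sqrt(8) x).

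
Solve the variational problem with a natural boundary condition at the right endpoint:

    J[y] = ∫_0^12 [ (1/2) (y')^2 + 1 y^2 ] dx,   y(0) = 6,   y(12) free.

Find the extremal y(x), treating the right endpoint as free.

The Lagrangian L = (1/2) (y')^2 + 1 y^2 gives
    ∂L/∂y = 2 y,   ∂L/∂y' = y'.
Euler-Lagrange: y'' − 2 y = 0.
With k = sqrt(2), the general solution is
    y(x) = A cosh(sqrt(2) x) + B sinh(sqrt(2) x).
Fixed left endpoint y(0) = 6 ⇒ A = 6.
The right endpoint x = 12 is free, so the natural (transversality) condition is ∂L/∂y' |_{x=12} = 0, i.e. y'(12) = 0.
Compute y'(x) = A k sinh(k x) + B k cosh(k x), so
    y'(12) = A k sinh(k·12) + B k cosh(k·12) = 0
    ⇒ B = −A tanh(k·12) = − 6 tanh(sqrt(2)·12).
Therefore the extremal is
    y(x) = 6 cosh(sqrt(2) x) − 6 tanh(sqrt(2)·12) sinh(sqrt(2) x).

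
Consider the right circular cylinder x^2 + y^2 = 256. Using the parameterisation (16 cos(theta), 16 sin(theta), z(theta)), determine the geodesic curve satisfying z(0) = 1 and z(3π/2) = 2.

Parameterise the cylinder of radius R = 16 as
    r(θ) = (16 cos θ, 16 sin θ, z(θ)).
The arc-length element is
    ds = sqrt(256 + (dz/dθ)^2) dθ,
so the Lagrangian is L = sqrt(256 + z'^2).
L depends on z' only, not on z or θ, so ∂L/∂z = 0 and
    ∂L/∂z' = z' / sqrt(256 + z'^2).
The Euler-Lagrange equation gives
    d/dθ( z' / sqrt(256 + z'^2) ) = 0,
so z' is constant. Integrating once:
    z(θ) = a θ + b,
a helix on the cylinder (a straight line when the cylinder is unrolled). The constants a, b are determined by the endpoint conditions.
With endpoint conditions z(0) = 1 and z(3π/2) = 2: from z(0) = b we get b = 1, and a·3π/2 + 1 = 2 gives a = 2/(3π), so
    z(θ) = (2/(3π)) θ + 1.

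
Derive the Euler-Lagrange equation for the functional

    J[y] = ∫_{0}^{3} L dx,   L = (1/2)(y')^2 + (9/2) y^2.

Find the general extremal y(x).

The Lagrangian is L = (1/2)(y')^2 + (9/2) y^2.
∂L/∂y = 9y.
∂L/∂y' = y'.
The Euler-Lagrange equation d/dx(∂L/∂y') − ∂L/∂y = 0 becomes:
    y'' - 9 y = 0
General solution: y(x) = A e^(3x) + B e^(-3x), where A and B are arbitrary constants fixed by the endpoint conditions.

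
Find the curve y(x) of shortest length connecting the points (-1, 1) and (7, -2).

Arc-length functional: J[y] = ∫ sqrt(1 + (y')^2) dx.
Lagrangian L = sqrt(1 + (y')^2) has no explicit y dependence, so ∂L/∂y = 0 and the Euler-Lagrange equation gives
    d/dx( y' / sqrt(1 + (y')^2) ) = 0  ⇒  y' / sqrt(1 + (y')^2) = const.
Hence y' is constant, so y(x) is affine.
Fitting the endpoints (-1, 1) and (7, -2):
    slope m = ((-2) − 1) / (7 − (-1)) = -3/8,
    intercept c = 1 − m·(-1) = 5/8.
Extremal: y(x) = (-3/8) x + 5/8.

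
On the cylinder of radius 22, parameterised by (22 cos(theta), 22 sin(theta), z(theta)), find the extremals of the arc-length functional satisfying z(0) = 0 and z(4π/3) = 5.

Parameterise the cylinder of radius R = 22 as
    r(θ) = (22 cos θ, 22 sin θ, z(θ)).
The arc-length element is
    ds = sqrt(484 + (dz/dθ)^2) dθ,
so the Lagrangian is L = sqrt(484 + z'^2).
L depends on z' only, not on z or θ, so ∂L/∂z = 0 and
    ∂L/∂z' = z' / sqrt(484 + z'^2).
The Euler-Lagrange equation gives
    d/dθ( z' / sqrt(484 + z'^2) ) = 0,
so z' is constant. Integrating once:
    z(θ) = a θ + b,
a helix on the cylinder (a straight line when the cylinder is unrolled). The constants a, b are determined by the endpoint conditions.
With endpoint conditions z(0) = 0 and z(4π/3) = 5: from z(0) = b we get b = 0, and a·4π/3 + 0 = 5 gives a = 15/(4π), so
    z(θ) = (15/(4π)) θ.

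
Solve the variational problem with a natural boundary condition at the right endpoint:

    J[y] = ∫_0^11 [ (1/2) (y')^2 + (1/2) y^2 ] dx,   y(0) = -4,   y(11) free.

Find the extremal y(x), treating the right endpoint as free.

The Lagrangian L = (1/2) (y')^2 + (1/2) y^2 gives
    ∂L/∂y = 1 y,   ∂L/∂y' = y'.
Euler-Lagrange: y'' − y = 0.
With k = 1, the general solution is
    y(x) = A cosh(x) + B sinh(x).
Fixed left endpoint y(0) = -4 ⇒ A = -4.
The right endpoint x = 11 is free, so the natural (transversality) condition is ∂L/∂y' |_{x=11} = 0, i.e. y'(11) = 0.
Compute y'(x) = A k sinh(k x) + B k cosh(k x), so
    y'(11) = A k sinh(k·11) + B k cosh(k·11) = 0
    ⇒ B = −A tanh(k·11) = 4 tanh(1·11).
Therefore the extremal is
    y(x) = −4 cosh(1 x) + 4 tanh(1·11) sinh(1 x).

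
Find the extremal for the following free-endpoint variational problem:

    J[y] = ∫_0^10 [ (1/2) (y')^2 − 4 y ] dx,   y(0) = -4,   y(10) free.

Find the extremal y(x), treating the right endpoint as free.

The Lagrangian L = (1/2) (y')^2 − 4 y gives
    ∂L/∂y = −4,   ∂L/∂y' = y'.
Euler-Lagrange: d/dx(y') − (−4) = 0, i.e. y'' + 4 = 0, so
    y(x) = −(4/2) x^2 + C1 x + C2.
Fixed left endpoint y(0) = -4 ⇒ C2 = -4.
The right endpoint x = 10 is free, so the natural (transversality) condition is ∂L/∂y' |_{x=10} = 0, i.e. y'(10) = 0.
Compute y'(x) = −4 x + C1, so y'(10) = −40 + C1 = 0 ⇒ C1 = 40.
Therefore the extremal is
    y(x) = −2 x^2 + 40 x − 4.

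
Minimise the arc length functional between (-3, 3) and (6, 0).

Arc-length functional: J[y] = ∫ sqrt(1 + (y')^2) dx.
Lagrangian L = sqrt(1 + (y')^2) has no explicit y dependence, so ∂L/∂y = 0 and the Euler-Lagrange equation gives
    d/dx( y' / sqrt(1 + (y')^2) ) = 0  ⇒  y' / sqrt(1 + (y')^2) = const.
Hence y' is constant, so y(x) is affine.
Fitting the endpoints (-3, 3) and (6, 0):
    slope m = (0 − 3) / (6 − (-3)) = -1/3,
    intercept c = 3 − m·(-3) = 2.
Extremal: y(x) = (-1/3) x + 2.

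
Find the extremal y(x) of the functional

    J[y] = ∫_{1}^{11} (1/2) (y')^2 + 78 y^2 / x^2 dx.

The Lagrangian is L = (1/2) (y')^2 + 78 y^2 / x^2.
Compute ∂L/∂y = 156y/x^2, ∂L/∂y' = y'.
The Euler-Lagrange equation d/dx(∂L/∂y') − ∂L/∂y = 0 reduces to
    y'' − 156/x^2 · y = 0  (x > 0).
Its general solution is
    y(x) = A x^13 + B x^(-12),
with A, B fixed by the endpoint conditions.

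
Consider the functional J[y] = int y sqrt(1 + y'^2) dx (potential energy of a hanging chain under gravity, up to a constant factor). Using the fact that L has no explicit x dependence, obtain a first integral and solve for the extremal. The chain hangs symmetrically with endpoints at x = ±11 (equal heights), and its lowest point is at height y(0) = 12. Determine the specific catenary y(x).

The Lagrangian L(y, y') = y sqrt(1 + y'^2) has no explicit x dependence, so the Beltrami identity applies:
    L − y' ∂L/∂y' = C.
Compute ∂L/∂y' = y · y' / sqrt(1 + y'^2). Then
    L − y' ∂L/∂y'
    = y sqrt(1 + y'^2) − y · y'^2 / sqrt(1 + y'^2)
    = y (1 + y'^2 − y'^2) / sqrt(1 + y'^2)
    = y / sqrt(1 + y'^2) = C.
Squaring gives y^2 = C^2 (1 + y'^2), i.e.
    y'^2 = y^2 / C^2 − 1.
Separating variables,
    dy / sqrt(y^2 − C^2) = dx / C,
and integrating gives arccosh(y / C) = (x − a)/C, so
    y(x) = C cosh((x − a)/C),
the catenary. The constants C and a are fixed by the two endpoint conditions (and, for the hanging-chain problem, the length constraint selects C).
Now fit the given data. The endpoints x = ±11 are symmetric at equal height, so the catenary is even about its minimum: a = 0 and y(x) = C cosh(x/C). The lowest point is y(0) = C cosh(0) = C, and we are told y(0) = 12, so C = 12. Therefore
    y(x) = 12 cosh(x/12),
and at the endpoints
    y(±11) = 12 cosh(11/12).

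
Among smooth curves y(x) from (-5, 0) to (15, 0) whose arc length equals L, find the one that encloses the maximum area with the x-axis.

Set up the augmented Lagrangian using a multiplier λ for the length constraint:
    F(y, y') = y − λ sqrt(1 + y'^2).
F has no explicit x dependence, so the Beltrami identity yields a first integral
    F − y' ∂F/∂y' = C.
Compute ∂F/∂y' = −λ y' / sqrt(1 + y'^2). Then
    y − λ sqrt(1 + y'^2) + λ y'^2 / sqrt(1 + y'^2) = C
    ⇒  y − λ / sqrt(1 + y'^2) = C.
Solving for y' and integrating gives
    (x − a)^2 + (y − b)^2 = λ^2,
a circular arc of radius λ. The constants a, b are determined by the endpoint conditions y(-5) = y(15) = 0, and λ is fixed implicitly by the length constraint
    ∫_{-5}^{15} sqrt(1 + y'^2) dx = L.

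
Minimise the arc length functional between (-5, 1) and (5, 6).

Arc-length functional: J[y] = ∫ sqrt(1 + (y')^2) dx.
Lagrangian L = sqrt(1 + (y')^2) has no explicit y dependence, so ∂L/∂y = 0 and the Euler-Lagrange equation gives
    d/dx( y' / sqrt(1 + (y')^2) ) = 0  ⇒  y' / sqrt(1 + (y')^2) = const.
Hence y' is constant, so y(x) is affine.
Fitting the endpoints (-5, 1) and (5, 6):
    slope m = (6 − 1) / (5 − (-5)) = 1/2,
    intercept c = 1 − m·(-5) = 7/2.
Extremal: y(x) = (1/2) x + 7/2.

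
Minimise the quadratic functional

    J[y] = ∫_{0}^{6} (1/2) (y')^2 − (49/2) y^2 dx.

The Lagrangian is L = (1/2) (y')^2 − (49/2) y^2.
Compute ∂L/∂y = -49y, ∂L/∂y' = y'.
The Euler-Lagrange equation d/dx(∂L/∂y') − ∂L/∂y = 0 reduces to
    y'' + 49 y = 0.
Its general solution is
    y(x) = A sin(7x) + B cos(7x),
with A, B fixed by the endpoint conditions.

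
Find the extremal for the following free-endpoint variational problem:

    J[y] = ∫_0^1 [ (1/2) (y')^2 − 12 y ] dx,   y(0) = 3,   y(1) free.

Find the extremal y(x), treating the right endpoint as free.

The Lagrangian L = (1/2) (y')^2 − 12 y gives
    ∂L/∂y = −12,   ∂L/∂y' = y'.
Euler-Lagrange: d/dx(y') − (−12) = 0, i.e. y'' + 12 = 0, so
    y(x) = −(12/2) x^2 + C1 x + C2.
Fixed left endpoint y(0) = 3 ⇒ C2 = 3.
The right endpoint x = 1 is free, so the natural (transversality) condition is ∂L/∂y' |_{x=1} = 0, i.e. y'(1) = 0.
Compute y'(x) = −12 x + C1, so y'(1) = −12 + C1 = 0 ⇒ C1 = 12.
Therefore the extremal is
    y(x) = −6 x^2 + 12 x + 3.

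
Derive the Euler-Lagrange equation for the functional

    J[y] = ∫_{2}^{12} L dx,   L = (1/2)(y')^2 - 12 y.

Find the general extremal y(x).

The Lagrangian is L = (1/2)(y')^2 - 12 y.
∂L/∂y = -12.
∂L/∂y' = y'.
The Euler-Lagrange equation d/dx(∂L/∂y') − ∂L/∂y = 0 becomes:
    y'' + 12 = 0
General solution: y(x) = -6 x^2 + A x + B, where A and B are arbitrary constants fixed by the endpoint conditions.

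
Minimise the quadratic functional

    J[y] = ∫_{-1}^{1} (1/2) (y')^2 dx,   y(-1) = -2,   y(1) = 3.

The Lagrangian is L = (1/2) (y')^2.
Compute ∂L/∂y = 0, ∂L/∂y' = y'.
The Euler-Lagrange equation d/dx(∂L/∂y') − ∂L/∂y = 0 reduces to
    y'' = 0.
Its general solution is
    y(x) = A x + B,
with A, B fixed by the endpoint conditions.
Applying the endpoint conditions y(-1) = -2 and y(1) = 3: solve A·-1 + B = -2 and A·1 + B = 3. Subtracting gives A(1 − -1) = 3 − -2, so A = 5/2, and B = -2 − A·-1 = 1/2. Therefore
    y(x) = (5/2) x + 1/2.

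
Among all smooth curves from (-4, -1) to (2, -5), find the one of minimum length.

Arc-length functional: J[y] = ∫ sqrt(1 + (y')^2) dx.
Lagrangian L = sqrt(1 + (y')^2) has no explicit y dependence, so ∂L/∂y = 0 and the Euler-Lagrange equation gives
    d/dx( y' / sqrt(1 + (y')^2) ) = 0  ⇒  y' / sqrt(1 + (y')^2) = const.
Hence y' is constant, so y(x) is affine.
Fitting the endpoints (-4, -1) and (2, -5):
    slope m = ((-5) − (-1)) / (2 − (-4)) = -2/3,
    intercept c = (-1) − m·(-4) = -11/3.
Extremal: y(x) = (-2/3) x - 11/3.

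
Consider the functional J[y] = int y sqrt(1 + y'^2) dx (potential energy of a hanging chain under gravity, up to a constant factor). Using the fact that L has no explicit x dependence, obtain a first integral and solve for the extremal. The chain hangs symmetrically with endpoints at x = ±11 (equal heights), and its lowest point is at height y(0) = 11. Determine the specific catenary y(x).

The Lagrangian L(y, y') = y sqrt(1 + y'^2) has no explicit x dependence, so the Beltrami identity applies:
    L − y' ∂L/∂y' = C.
Compute ∂L/∂y' = y · y' / sqrt(1 + y'^2). Then
    L − y' ∂L/∂y'
    = y sqrt(1 + y'^2) − y · y'^2 / sqrt(1 + y'^2)
    = y (1 + y'^2 − y'^2) / sqrt(1 + y'^2)
    = y / sqrt(1 + y'^2) = C.
Squaring gives y^2 = C^2 (1 + y'^2), i.e.
    y'^2 = y^2 / C^2 − 1.
Separating variables,
    dy / sqrt(y^2 − C^2) = dx / C,
and integrating gives arccosh(y / C) = (x − a)/C, so
    y(x) = C cosh((x − a)/C),
the catenary. The constants C and a are fixed by the two endpoint conditions (and, for the hanging-chain problem, the length constraint selects C).
Now fit the given data. The endpoints x = ±11 are symmetric at equal height, so the catenary is even about its minimum: a = 0 and y(x) = C cosh(x/C). The lowest point is y(0) = C cosh(0) = C, and we are told y(0) = 11, so C = 11. Therefore
    y(x) = 11 cosh(x/11),
and at the endpoints
    y(±11) = 11 cosh(11/11).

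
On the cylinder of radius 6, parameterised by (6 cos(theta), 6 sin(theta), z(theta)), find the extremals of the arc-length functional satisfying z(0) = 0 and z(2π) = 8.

Parameterise the cylinder of radius R = 6 as
    r(θ) = (6 cos θ, 6 sin θ, z(θ)).
The arc-length element is
    ds = sqrt(36 + (dz/dθ)^2) dθ,
so the Lagrangian is L = sqrt(36 + z'^2).
L depends on z' only, not on z or θ, so ∂L/∂z = 0 and
    ∂L/∂z' = z' / sqrt(36 + z'^2).
The Euler-Lagrange equation gives
    d/dθ( z' / sqrt(36 + z'^2) ) = 0,
so z' is constant. Integrating once:
    z(θ) = a θ + b,
a helix on the cylinder (a straight line when the cylinder is unrolled). The constants a, b are determined by the endpoint conditions.
With endpoint conditions z(0) = 0 and z(2π) = 8: from z(0) = b we get b = 0, and a·2π + 0 = 8 gives a = 4/π, so
    z(θ) = (4/π) θ.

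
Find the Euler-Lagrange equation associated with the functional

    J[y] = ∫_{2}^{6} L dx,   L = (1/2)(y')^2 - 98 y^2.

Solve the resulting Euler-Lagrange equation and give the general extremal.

The Lagrangian is L = (1/2)(y')^2 - 98 y^2.
∂L/∂y = -196y.
∂L/∂y' = y'.
The Euler-Lagrange equation d/dx(∂L/∂y') − ∂L/∂y = 0 becomes:
    y'' + 196 y = 0
General solution: y(x) = A sin(14x) + B cos(14x), where A and B are arbitrary constants fixed by the endpoint conditions.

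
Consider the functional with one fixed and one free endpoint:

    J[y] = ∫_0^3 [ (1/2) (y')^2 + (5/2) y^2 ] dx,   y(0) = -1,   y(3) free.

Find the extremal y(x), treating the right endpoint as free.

The Lagrangian L = (1/2) (y')^2 + (5/2) y^2 gives
    ∂L/∂y = 5 y,   ∂L/∂y' = y'.
Euler-Lagrange: y'' − 5 y = 0.
With k = sqrt(5), the general solution is
    y(x) = A cosh(sqrt(5) x) + B sinh(sqrt(5) x).
Fixed left endpoint y(0) = -1 ⇒ A = -1.
The right endpoint x = 3 is free, so the natural (transversality) condition is ∂L/∂y' |_{x=3} = 0, i.e. y'(3) = 0.
Compute y'(x) = A k sinh(k x) + B k cosh(k x), so
    y'(3) = A k sinh(k·3) + B k cosh(k·3) = 0
    ⇒ B = −A tanh(k·3) = tanh(sqrt(5)·3).
Therefore the extremal is
    y(x) = −cosh(sqrt(5) x) + tanh(sqrt(5)·3) sinh(sqrt(5) x).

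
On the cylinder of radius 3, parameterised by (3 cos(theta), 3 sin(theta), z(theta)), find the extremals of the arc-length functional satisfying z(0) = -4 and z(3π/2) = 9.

Parameterise the cylinder of radius R = 3 as
    r(θ) = (3 cos θ, 3 sin θ, z(θ)).
The arc-length element is
    ds = sqrt(9 + (dz/dθ)^2) dθ,
so the Lagrangian is L = sqrt(9 + z'^2).
L depends on z' only, not on z or θ, so ∂L/∂z = 0 and
    ∂L/∂z' = z' / sqrt(9 + z'^2).
The Euler-Lagrange equation gives
    d/dθ( z' / sqrt(9 + z'^2) ) = 0,
so z' is constant. Integrating once:
    z(θ) = a θ + b,
a helix on the cylinder (a straight line when the cylinder is unrolled). The constants a, b are determined by the endpoint conditions.
With endpoint conditions z(0) = -4 and z(3π/2) = 9: from z(0) = b we get b = -4, and a·3π/2 + -4 = 9 gives a = 26/(3π), so
    z(θ) = (26/(3π)) θ − 4.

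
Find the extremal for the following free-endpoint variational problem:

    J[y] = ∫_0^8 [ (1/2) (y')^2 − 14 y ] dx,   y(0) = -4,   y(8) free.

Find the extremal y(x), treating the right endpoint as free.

The Lagrangian L = (1/2) (y')^2 − 14 y gives
    ∂L/∂y = −14,   ∂L/∂y' = y'.
Euler-Lagrange: d/dx(y') − (−14) = 0, i.e. y'' + 14 = 0, so
    y(x) = −(14/2) x^2 + C1 x + C2.
Fixed left endpoint y(0) = -4 ⇒ C2 = -4.
The right endpoint x = 8 is free, so the natural (transversality) condition is ∂L/∂y' |_{x=8} = 0, i.e. y'(8) = 0.
Compute y'(x) = −14 x + C1, so y'(8) = −112 + C1 = 0 ⇒ C1 = 112.
Therefore the extremal is
    y(x) = −7 x^2 + 112 x − 4.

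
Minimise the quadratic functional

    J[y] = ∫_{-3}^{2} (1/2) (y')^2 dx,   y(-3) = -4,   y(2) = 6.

The Lagrangian is L = (1/2) (y')^2.
Compute ∂L/∂y = 0, ∂L/∂y' = y'.
The Euler-Lagrange equation d/dx(∂L/∂y') − ∂L/∂y = 0 reduces to
    y'' = 0.
Its general solution is
    y(x) = A x + B,
with A, B fixed by the endpoint conditions.
Applying the endpoint conditions y(-3) = -4 and y(2) = 6: solve A·-3 + B = -4 and A·2 + B = 6. Subtracting gives A(2 − -3) = 6 − -4, so A = 2, and B = -4 − A·-3 = 2. Therefore
    y(x) = 2 x + 2.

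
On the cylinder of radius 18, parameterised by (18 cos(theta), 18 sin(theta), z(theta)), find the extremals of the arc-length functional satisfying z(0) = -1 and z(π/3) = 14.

Parameterise the cylinder of radius R = 18 as
    r(θ) = (18 cos θ, 18 sin θ, z(θ)).
The arc-length element is
    ds = sqrt(324 + (dz/dθ)^2) dθ,
so the Lagrangian is L = sqrt(324 + z'^2).
L depends on z' only, not on z or θ, so ∂L/∂z = 0 and
    ∂L/∂z' = z' / sqrt(324 + z'^2).
The Euler-Lagrange equation gives
    d/dθ( z' / sqrt(324 + z'^2) ) = 0,
so z' is constant. Integrating once:
    z(θ) = a θ + b,
a helix on the cylinder (a straight line when the cylinder is unrolled). The constants a, b are determined by the endpoint conditions.
With endpoint conditions z(0) = -1 and z(π/3) = 14: from z(0) = b we get b = -1, and a·π/3 + -1 = 14 gives a = 45/π, so
    z(θ) = (45/π) θ − 1.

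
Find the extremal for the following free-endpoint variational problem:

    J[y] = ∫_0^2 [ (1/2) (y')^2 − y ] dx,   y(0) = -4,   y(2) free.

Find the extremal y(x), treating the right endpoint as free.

The Lagrangian L = (1/2) (y')^2 − y gives
    ∂L/∂y = −1,   ∂L/∂y' = y'.
Euler-Lagrange: d/dx(y') − (−1) = 0, i.e. y'' + 1 = 0, so
    y(x) = −(1/2) x^2 + C1 x + C2.
Fixed left endpoint y(0) = -4 ⇒ C2 = -4.
The right endpoint x = 2 is free, so the natural (transversality) condition is ∂L/∂y' |_{x=2} = 0, i.e. y'(2) = 0.
Compute y'(x) = −1 x + C1, so y'(2) = −2 + C1 = 0 ⇒ C1 = 2.
Therefore the extremal is
    y(x) = −x^2/2 + 2 x − 4.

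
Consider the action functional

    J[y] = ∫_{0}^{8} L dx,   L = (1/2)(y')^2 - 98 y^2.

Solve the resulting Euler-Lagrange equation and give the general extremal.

The Lagrangian is L = (1/2)(y')^2 - 98 y^2.
∂L/∂y = -196y.
∂L/∂y' = y'.
The Euler-Lagrange equation d/dx(∂L/∂y') − ∂L/∂y = 0 becomes:
    y'' + 196 y = 0
General solution: y(x) = A sin(14x) + B cos(14x), where A and B are arbitrary constants fixed by the endpoint conditions.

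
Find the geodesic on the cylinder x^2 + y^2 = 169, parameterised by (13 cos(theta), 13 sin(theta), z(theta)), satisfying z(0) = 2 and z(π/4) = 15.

Parameterise the cylinder of radius R = 13 as
    r(θ) = (13 cos θ, 13 sin θ, z(θ)).
The arc-length element is
    ds = sqrt(169 + (dz/dθ)^2) dθ,
so the Lagrangian is L = sqrt(169 + z'^2).
L depends on z' only, not on z or θ, so ∂L/∂z = 0 and
    ∂L/∂z' = z' / sqrt(169 + z'^2).
The Euler-Lagrange equation gives
    d/dθ( z' / sqrt(169 + z'^2) ) = 0,
so z' is constant. Integrating once:
    z(θ) = a θ + b,
a helix on the cylinder (a straight line when the cylinder is unrolled). The constants a, b are determined by the endpoint conditions.
With endpoint conditions z(0) = 2 and z(π/4) = 15: from z(0) = b we get b = 2, and a·π/4 + 2 = 15 gives a = 52/π, so
    z(θ) = (52/π) θ + 2.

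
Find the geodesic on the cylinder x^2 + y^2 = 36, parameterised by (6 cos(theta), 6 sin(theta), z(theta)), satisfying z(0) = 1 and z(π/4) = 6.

Parameterise the cylinder of radius R = 6 as
    r(θ) = (6 cos θ, 6 sin θ, z(θ)).
The arc-length element is
    ds = sqrt(36 + (dz/dθ)^2) dθ,
so the Lagrangian is L = sqrt(36 + z'^2).
L depends on z' only, not on z or θ, so ∂L/∂z = 0 and
    ∂L/∂z' = z' / sqrt(36 + z'^2).
The Euler-Lagrange equation gives
    d/dθ( z' / sqrt(36 + z'^2) ) = 0,
so z' is constant. Integrating once:
    z(θ) = a θ + b,
a helix on the cylinder (a straight line when the cylinder is unrolled). The constants a, b are determined by the endpoint conditions.
With endpoint conditions z(0) = 1 and z(π/4) = 6: from z(0) = b we get b = 1, and a·π/4 + 1 = 6 gives a = 20/π, so
    z(θ) = (20/π) θ + 1.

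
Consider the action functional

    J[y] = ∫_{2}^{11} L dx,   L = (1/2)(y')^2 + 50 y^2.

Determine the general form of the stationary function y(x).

The Lagrangian is L = (1/2)(y')^2 + 50 y^2.
∂L/∂y = 100y.
∂L/∂y' = y'.
The Euler-Lagrange equation d/dx(∂L/∂y') − ∂L/∂y = 0 becomes:
    y'' - 100 y = 0
General solution: y(x) = A e^(10x) + B e^(-10x), where A and B are arbitrary constants fixed by the endpoint conditions.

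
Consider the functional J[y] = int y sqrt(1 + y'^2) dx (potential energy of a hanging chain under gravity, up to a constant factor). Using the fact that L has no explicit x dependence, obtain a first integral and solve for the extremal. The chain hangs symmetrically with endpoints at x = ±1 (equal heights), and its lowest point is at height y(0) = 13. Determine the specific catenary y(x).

The Lagrangian L(y, y') = y sqrt(1 + y'^2) has no explicit x dependence, so the Beltrami identity applies:
    L − y' ∂L/∂y' = C.
Compute ∂L/∂y' = y · y' / sqrt(1 + y'^2). Then
    L − y' ∂L/∂y'
    = y sqrt(1 + y'^2) − y · y'^2 / sqrt(1 + y'^2)
    = y (1 + y'^2 − y'^2) / sqrt(1 + y'^2)
    = y / sqrt(1 + y'^2) = C.
Squaring gives y^2 = C^2 (1 + y'^2), i.e.
    y'^2 = y^2 / C^2 − 1.
Separating variables,
    dy / sqrt(y^2 − C^2) = dx / C,
and integrating gives arccosh(y / C) = (x − a)/C, so
    y(x) = C cosh((x − a)/C),
the catenary. The constants C and a are fixed by the two endpoint conditions (and, for the hanging-chain problem, the length constraint selects C).
Now fit the given data. The endpoints x = ±1 are symmetric at equal height, so the catenary is even about its minimum: a = 0 and y(x) = C cosh(x/C). The lowest point is y(0) = C cosh(0) = C, and we are told y(0) = 13, so C = 13. Therefore
    y(x) = 13 cosh(x/13),
and at the endpoints
    y(±1) = 13 cosh(1/13).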